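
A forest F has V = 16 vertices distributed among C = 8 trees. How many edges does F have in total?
8 (Each of the 8 component trees on V_i vertices has V_i - 1 edges; summing gives V - C = 16 - 8 = 8)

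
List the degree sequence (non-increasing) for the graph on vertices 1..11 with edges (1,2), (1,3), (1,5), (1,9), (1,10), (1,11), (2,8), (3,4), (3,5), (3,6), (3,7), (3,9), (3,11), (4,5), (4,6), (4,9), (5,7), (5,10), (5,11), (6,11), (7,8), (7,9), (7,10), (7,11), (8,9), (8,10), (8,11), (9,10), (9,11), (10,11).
[8, 7, 7, 6, 6, 6, 6, 5, 4, 3, 2] (degrees: deg(1)=6, deg(2)=2, deg(3)=7, deg(4)=4, deg(5)=6, deg(6)=3, deg(7)=6, deg(8)=5, deg(9)=7, deg(10)=6, deg(11)=8)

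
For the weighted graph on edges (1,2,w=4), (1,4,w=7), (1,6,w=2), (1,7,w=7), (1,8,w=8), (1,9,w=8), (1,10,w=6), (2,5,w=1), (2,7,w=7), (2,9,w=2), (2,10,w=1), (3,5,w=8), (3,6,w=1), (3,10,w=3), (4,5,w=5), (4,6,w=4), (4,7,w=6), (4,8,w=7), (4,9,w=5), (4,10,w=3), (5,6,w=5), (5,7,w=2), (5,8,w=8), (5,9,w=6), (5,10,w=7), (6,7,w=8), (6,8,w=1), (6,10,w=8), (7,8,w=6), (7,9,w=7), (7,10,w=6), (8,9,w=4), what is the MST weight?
16 (MST edges: (1,6,w=2), (2,5,w=1), (2,9,w=2), (2,10,w=1), (3,6,w=1), (3,10,w=3), (4,10,w=3), (5,7,w=2), (6,8,w=1); sum of weights 2 + 1 + 2 + 1 + 1 + 3 + 3 + 2 + 1 = 16)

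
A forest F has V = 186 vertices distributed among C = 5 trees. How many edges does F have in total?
181 (Each of the 5 component trees on V_i vertices has V_i - 1 edges; summing gives V - C = 186 - 5 = 181)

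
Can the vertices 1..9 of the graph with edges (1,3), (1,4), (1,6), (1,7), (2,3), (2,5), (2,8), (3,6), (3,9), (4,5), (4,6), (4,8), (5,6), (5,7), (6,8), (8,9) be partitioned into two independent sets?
No (odd cycle of length 3: 4 -> 1 -> 6 -> 4)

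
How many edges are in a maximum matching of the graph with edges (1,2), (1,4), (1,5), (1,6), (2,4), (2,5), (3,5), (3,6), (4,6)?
3 (matching: (1,5), (2,4), (3,6); upper bound floor(n/2) = floor(6/2) = 3)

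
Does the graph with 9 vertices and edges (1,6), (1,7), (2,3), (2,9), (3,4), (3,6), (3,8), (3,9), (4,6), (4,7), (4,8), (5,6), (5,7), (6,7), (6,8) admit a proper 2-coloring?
No (odd cycle of length 3: 6 -> 1 -> 7 -> 6)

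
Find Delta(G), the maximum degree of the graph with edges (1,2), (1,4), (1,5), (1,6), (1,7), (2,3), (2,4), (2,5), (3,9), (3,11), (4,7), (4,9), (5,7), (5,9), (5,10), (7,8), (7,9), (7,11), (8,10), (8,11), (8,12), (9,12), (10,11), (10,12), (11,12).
6 (attained at vertex 7)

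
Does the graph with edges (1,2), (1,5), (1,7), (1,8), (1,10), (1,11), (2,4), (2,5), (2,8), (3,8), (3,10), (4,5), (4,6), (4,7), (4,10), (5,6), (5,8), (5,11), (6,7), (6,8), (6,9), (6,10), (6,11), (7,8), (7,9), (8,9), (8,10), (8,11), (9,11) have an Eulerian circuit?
No (6 vertices have odd degree: {4, 6, 7, 8, 10, 11}; Eulerian circuit requires 0)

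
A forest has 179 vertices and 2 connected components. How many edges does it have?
177 (Each of the 2 component trees on V_i vertices has V_i - 1 edges; summing gives V - C = 179 - 2 = 177)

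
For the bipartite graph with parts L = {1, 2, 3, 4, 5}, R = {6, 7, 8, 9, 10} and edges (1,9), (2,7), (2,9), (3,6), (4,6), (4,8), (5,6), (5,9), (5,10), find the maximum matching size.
5 (matching: (1,9), (2,7), (3,6), (4,8), (5,10); upper bound min(|L|,|R|) = min(5,5) = 5)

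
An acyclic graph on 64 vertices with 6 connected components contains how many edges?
58 (Each of the 6 component trees on V_i vertices has V_i - 1 edges; summing gives V - C = 64 - 6 = 58)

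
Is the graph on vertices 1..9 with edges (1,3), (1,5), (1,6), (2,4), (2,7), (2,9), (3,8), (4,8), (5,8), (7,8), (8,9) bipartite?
Yes. Partition: {1, 2, 8}, {3, 4, 5, 6, 7, 9}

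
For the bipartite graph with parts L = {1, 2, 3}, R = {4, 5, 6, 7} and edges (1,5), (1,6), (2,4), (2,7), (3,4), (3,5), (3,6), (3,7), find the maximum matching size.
3 (matching: (1,6), (2,7), (3,5); upper bound min(|L|,|R|) = min(3,4) = 3)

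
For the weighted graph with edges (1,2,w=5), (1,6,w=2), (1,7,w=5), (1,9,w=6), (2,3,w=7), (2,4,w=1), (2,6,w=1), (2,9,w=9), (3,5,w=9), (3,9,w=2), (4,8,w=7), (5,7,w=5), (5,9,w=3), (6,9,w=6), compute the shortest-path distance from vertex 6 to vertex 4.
2 (path: 6 -> 2 -> 4; weights 1 + 1 = 2)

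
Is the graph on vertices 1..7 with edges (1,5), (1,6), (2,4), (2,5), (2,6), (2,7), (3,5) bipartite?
Yes. Partition: {1, 2, 3}, {4, 5, 6, 7}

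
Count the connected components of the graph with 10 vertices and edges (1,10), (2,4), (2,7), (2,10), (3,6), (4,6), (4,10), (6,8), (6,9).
2 (components: {1, 2, 3, 4, 6, 7, 8, 9, 10}, {5})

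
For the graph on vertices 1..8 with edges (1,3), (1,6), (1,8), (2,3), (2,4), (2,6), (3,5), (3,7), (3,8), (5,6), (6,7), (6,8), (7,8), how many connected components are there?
1 (components: {1, 2, 3, 4, 5, 6, 7, 8})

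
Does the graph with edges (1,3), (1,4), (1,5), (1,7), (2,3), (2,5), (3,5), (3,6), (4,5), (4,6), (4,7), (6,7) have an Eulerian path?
Yes (the graph is connected and exactly 2 vertices have odd degree: {6, 7}; any Eulerian path must start and end at those)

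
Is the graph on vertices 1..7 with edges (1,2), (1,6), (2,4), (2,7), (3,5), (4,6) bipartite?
Yes. Partition: {1, 3, 4, 7}, {2, 5, 6}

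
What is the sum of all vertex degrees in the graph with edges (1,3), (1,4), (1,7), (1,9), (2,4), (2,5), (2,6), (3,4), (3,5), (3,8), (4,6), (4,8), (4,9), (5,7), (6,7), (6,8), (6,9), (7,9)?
36 (handshake: sum of degrees = 2|E| = 2 x 18 = 36)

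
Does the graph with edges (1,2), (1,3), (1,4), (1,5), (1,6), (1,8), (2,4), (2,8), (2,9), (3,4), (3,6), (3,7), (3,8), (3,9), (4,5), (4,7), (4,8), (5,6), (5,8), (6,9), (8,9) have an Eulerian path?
Yes — and in fact it has an Eulerian circuit (the graph is connected and all 9 vertices have even degree)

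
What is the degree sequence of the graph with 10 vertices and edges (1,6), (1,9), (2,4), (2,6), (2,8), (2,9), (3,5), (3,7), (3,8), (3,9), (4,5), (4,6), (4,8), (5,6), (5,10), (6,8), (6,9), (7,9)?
[6, 5, 4, 4, 4, 4, 4, 2, 2, 1] (degrees: deg(1)=2, deg(2)=4, deg(3)=4, deg(4)=4, deg(5)=4, deg(6)=6, deg(7)=2, deg(8)=4, deg(9)=5, deg(10)=1)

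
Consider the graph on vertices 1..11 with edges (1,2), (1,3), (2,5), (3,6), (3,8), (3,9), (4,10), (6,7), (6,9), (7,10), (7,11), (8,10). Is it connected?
Yes (BFS from 1 visits [1, 2, 3, 5, 6, 8, 9, 7, 10, 11, 4] — all 11 vertices reached)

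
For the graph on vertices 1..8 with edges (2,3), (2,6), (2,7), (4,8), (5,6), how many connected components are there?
3 (components: {1}, {2, 3, 5, 6, 7}, {4, 8})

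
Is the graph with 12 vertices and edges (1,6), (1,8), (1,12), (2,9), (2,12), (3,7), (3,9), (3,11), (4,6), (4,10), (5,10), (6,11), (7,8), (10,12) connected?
Yes (BFS from 1 visits [1, 6, 8, 12, 4, 11, 7, 2, 10, 3, 9, 5] — all 12 vertices reached)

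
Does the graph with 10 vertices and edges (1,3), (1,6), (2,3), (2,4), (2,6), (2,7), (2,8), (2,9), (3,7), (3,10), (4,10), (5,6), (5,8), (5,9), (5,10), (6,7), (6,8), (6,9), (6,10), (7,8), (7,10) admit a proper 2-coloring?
No (odd cycle of length 3: 9 -> 6 -> 2 -> 9)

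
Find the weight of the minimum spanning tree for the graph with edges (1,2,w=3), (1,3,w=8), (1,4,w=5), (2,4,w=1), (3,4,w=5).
9 (MST edges: (1,2,w=3), (2,4,w=1), (3,4,w=5); sum of weights 3 + 1 + 5 = 9)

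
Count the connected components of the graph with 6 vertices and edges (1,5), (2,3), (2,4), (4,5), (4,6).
1 (components: {1, 2, 3, 4, 5, 6})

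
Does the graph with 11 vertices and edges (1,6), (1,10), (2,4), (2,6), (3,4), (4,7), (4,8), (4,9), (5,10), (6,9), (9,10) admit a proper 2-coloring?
Yes. Partition: {1, 2, 3, 5, 7, 8, 9, 11}, {4, 6, 10}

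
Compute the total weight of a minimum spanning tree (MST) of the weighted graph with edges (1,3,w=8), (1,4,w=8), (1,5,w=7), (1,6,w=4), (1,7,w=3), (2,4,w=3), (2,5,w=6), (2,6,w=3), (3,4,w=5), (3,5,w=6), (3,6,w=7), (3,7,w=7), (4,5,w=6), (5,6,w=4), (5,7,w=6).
22 (MST edges: (1,6,w=4), (1,7,w=3), (2,4,w=3), (2,6,w=3), (3,4,w=5), (5,6,w=4); sum of weights 4 + 3 + 3 + 3 + 5 + 4 = 22)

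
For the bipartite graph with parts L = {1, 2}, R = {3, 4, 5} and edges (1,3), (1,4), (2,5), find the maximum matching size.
2 (matching: (1,4), (2,5); upper bound min(|L|,|R|) = min(2,3) = 2)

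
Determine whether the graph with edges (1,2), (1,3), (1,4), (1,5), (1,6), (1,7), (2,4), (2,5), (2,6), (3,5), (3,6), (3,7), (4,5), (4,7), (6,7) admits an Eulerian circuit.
Yes (the graph is connected and all 7 vertices have even degree)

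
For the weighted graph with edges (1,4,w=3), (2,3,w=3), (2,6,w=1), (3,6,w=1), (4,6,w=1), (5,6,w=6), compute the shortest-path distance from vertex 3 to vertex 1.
5 (path: 3 -> 6 -> 4 -> 1; weights 1 + 1 + 3 = 5)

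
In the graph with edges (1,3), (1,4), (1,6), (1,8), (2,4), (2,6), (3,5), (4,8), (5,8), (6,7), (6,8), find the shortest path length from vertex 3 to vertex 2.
3 (path: 3 -> 1 -> 4 -> 2, 3 edges)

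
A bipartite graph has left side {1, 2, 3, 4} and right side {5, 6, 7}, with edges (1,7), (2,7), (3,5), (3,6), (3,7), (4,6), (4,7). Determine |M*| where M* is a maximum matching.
3 (matching: (1,7), (3,5), (4,6); upper bound min(|L|,|R|) = min(4,3) = 3)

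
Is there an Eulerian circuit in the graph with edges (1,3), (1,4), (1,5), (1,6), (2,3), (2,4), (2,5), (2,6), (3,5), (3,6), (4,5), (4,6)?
Yes (the graph is connected and all 6 vertices have even degree)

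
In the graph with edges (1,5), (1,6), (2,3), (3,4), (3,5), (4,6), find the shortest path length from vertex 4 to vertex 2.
2 (path: 4 -> 3 -> 2, 2 edges)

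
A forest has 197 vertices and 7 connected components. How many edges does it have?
190 (Each of the 7 component trees on V_i vertices has V_i - 1 edges; summing gives V - C = 197 - 7 = 190)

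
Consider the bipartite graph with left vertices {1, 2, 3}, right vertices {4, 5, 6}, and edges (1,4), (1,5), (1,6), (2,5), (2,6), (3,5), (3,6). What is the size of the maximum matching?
3 (matching: (1,4), (2,5), (3,6); upper bound min(|L|,|R|) = min(3,3) = 3)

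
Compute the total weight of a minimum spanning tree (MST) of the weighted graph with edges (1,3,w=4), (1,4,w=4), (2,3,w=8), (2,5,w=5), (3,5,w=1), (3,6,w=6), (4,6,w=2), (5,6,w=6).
16 (MST edges: (1,3,w=4), (1,4,w=4), (2,5,w=5), (3,5,w=1), (4,6,w=2); sum of weights 4 + 4 + 5 + 1 + 2 = 16)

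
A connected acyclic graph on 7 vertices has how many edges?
6 (A tree on V vertices has V - 1 edges, so 7 - 1 = 6)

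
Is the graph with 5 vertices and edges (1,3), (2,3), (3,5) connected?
No, it has 2 components: {1, 2, 3, 5}, {4}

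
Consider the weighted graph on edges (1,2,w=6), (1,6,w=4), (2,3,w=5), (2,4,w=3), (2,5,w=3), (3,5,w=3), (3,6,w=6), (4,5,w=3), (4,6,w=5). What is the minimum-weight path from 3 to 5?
3 (path: 3 -> 5; weights 3 = 3)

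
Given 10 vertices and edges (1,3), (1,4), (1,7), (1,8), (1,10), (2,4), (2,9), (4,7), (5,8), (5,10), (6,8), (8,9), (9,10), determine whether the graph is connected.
Yes (BFS from 1 visits [1, 3, 4, 7, 8, 10, 2, 5, 6, 9] — all 10 vertices reached)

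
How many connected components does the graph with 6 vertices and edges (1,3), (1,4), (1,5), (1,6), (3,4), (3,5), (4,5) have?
2 (components: {1, 3, 4, 5, 6}, {2})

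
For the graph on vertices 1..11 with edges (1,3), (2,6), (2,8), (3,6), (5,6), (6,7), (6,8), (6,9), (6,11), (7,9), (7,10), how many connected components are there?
2 (components: {1, 2, 3, 5, 6, 7, 8, 9, 10, 11}, {4})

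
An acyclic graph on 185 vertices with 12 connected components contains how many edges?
173 (Each of the 12 component trees on V_i vertices has V_i - 1 edges; summing gives V - C = 185 - 12 = 173)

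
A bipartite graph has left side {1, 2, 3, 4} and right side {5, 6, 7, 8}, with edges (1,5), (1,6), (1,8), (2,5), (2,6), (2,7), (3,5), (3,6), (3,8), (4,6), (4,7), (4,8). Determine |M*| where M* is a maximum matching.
4 (matching: (1,8), (2,7), (3,5), (4,6); upper bound min(|L|,|R|) = min(4,4) = 4)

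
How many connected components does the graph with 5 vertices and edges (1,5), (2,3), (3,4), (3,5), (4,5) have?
1 (components: {1, 2, 3, 4, 5})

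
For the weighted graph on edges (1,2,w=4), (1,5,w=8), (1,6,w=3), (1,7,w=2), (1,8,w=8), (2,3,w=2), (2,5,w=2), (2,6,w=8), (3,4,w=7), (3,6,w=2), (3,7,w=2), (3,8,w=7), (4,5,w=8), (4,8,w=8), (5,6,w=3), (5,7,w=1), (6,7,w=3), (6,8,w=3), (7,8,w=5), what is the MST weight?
19 (MST edges: (1,7,w=2), (2,3,w=2), (2,5,w=2), (3,4,w=7), (3,6,w=2), (5,7,w=1), (6,8,w=3); sum of weights 2 + 2 + 2 + 7 + 2 + 1 + 3 = 19)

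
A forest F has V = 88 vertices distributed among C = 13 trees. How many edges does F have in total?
75 (Each of the 13 component trees on V_i vertices has V_i - 1 edges; summing gives V - C = 88 - 13 = 75)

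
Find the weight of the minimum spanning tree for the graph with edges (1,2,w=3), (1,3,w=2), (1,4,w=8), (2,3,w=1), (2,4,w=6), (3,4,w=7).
9 (MST edges: (1,3,w=2), (2,3,w=1), (2,4,w=6); sum of weights 2 + 1 + 6 = 9)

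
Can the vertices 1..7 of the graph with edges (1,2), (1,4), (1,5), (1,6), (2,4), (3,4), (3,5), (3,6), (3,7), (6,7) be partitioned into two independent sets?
No (odd cycle of length 3: 4 -> 1 -> 2 -> 4)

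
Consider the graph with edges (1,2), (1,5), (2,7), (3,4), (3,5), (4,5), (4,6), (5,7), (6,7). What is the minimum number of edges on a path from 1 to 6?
3 (path: 1 -> 2 -> 7 -> 6, 3 edges)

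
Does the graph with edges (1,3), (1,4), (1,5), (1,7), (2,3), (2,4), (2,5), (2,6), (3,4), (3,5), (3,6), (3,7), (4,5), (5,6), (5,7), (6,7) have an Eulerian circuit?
Yes (the graph is connected and all 7 vertices have even degree)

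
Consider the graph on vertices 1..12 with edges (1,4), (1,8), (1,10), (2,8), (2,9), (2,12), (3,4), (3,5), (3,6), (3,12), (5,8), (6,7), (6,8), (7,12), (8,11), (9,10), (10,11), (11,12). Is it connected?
Yes (BFS from 1 visits [1, 4, 8, 10, 3, 2, 5, 6, 11, 9, 12, 7] — all 12 vertices reached)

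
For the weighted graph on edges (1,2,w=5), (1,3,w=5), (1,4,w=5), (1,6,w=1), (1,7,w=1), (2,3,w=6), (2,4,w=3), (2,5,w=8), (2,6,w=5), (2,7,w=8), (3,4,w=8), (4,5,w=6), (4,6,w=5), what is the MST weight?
21 (MST edges: (1,2,w=5), (1,3,w=5), (1,6,w=1), (1,7,w=1), (2,4,w=3), (4,5,w=6); sum of weights 5 + 5 + 1 + 1 + 3 + 6 = 21)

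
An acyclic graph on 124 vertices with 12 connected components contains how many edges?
112 (Each of the 12 component trees on V_i vertices has V_i - 1 edges; summing gives V - C = 124 - 12 = 112)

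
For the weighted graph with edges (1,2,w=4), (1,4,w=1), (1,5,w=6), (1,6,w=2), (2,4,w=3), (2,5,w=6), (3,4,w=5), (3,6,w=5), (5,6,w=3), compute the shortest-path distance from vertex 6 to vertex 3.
5 (path: 6 -> 3; weights 5 = 5)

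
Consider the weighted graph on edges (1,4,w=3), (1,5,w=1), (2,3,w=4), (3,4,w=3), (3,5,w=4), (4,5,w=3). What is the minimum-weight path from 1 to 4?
3 (path: 1 -> 4; weights 3 = 3)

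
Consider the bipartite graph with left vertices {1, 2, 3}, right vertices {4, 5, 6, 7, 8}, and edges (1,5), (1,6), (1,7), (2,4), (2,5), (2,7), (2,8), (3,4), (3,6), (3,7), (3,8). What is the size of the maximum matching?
3 (matching: (1,7), (2,8), (3,6); upper bound min(|L|,|R|) = min(3,5) = 3)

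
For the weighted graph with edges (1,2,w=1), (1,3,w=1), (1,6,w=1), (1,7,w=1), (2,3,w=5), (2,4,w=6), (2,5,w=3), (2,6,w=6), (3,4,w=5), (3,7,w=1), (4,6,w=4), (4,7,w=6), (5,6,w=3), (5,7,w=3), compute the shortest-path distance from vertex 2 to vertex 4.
6 (path: 2 -> 4; weights 6 = 6)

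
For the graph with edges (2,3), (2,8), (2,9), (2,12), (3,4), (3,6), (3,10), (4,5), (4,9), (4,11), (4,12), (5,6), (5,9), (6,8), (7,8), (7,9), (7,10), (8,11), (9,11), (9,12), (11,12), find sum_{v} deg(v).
42 (handshake: sum of degrees = 2|E| = 2 x 21 = 42)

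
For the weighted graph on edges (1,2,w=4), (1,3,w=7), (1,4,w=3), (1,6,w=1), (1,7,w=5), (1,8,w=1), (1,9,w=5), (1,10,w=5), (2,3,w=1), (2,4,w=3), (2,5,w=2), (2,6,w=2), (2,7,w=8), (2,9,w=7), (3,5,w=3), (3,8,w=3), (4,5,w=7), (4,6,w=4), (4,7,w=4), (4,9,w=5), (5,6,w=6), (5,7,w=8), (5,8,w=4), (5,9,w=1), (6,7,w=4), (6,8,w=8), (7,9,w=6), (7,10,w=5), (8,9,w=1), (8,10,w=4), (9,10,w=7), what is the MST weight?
18 (MST edges: (1,4,w=3), (1,6,w=1), (1,8,w=1), (2,3,w=1), (2,6,w=2), (4,7,w=4), (5,9,w=1), (8,9,w=1), (8,10,w=4); sum of weights 3 + 1 + 1 + 1 + 2 + 4 + 1 + 1 + 4 = 18)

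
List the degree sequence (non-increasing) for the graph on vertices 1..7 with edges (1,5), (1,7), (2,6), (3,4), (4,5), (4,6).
[3, 2, 2, 2, 1, 1, 1] (degrees: deg(1)=2, deg(2)=1, deg(3)=1, deg(4)=3, deg(5)=2, deg(6)=2, deg(7)=1)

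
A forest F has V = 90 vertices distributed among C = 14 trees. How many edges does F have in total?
76 (Each of the 14 component trees on V_i vertices has V_i - 1 edges; summing gives V - C = 90 - 14 = 76)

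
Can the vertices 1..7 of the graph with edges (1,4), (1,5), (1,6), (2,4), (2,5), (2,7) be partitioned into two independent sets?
Yes. Partition: {1, 2, 3}, {4, 5, 6, 7}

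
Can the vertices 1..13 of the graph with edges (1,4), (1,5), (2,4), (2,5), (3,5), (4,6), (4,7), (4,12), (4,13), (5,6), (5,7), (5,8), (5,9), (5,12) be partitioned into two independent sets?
Yes. Partition: {1, 2, 3, 6, 7, 8, 9, 10, 11, 12, 13}, {4, 5}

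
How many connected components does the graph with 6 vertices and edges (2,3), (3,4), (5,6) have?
3 (components: {1}, {2, 3, 4}, {5, 6})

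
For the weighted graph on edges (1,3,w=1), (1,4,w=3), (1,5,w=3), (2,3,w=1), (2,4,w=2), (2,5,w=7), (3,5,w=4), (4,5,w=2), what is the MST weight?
6 (MST edges: (1,3,w=1), (2,3,w=1), (2,4,w=2), (4,5,w=2); sum of weights 1 + 1 + 2 + 2 = 6)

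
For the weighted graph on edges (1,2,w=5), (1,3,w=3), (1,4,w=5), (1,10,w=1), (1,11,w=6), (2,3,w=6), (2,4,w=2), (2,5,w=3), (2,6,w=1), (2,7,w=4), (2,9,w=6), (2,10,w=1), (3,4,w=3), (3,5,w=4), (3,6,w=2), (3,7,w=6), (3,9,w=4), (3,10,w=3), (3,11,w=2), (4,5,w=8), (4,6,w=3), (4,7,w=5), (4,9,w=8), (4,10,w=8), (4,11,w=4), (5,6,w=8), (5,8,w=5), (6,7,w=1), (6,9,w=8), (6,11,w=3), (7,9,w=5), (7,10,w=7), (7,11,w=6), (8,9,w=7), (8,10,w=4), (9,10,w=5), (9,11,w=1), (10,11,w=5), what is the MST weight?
18 (MST edges: (1,10,w=1), (2,4,w=2), (2,5,w=3), (2,6,w=1), (2,10,w=1), (3,6,w=2), (3,11,w=2), (6,7,w=1), (8,10,w=4), (9,11,w=1); sum of weights 1 + 2 + 3 + 1 + 1 + 2 + 2 + 1 + 4 + 1 = 18)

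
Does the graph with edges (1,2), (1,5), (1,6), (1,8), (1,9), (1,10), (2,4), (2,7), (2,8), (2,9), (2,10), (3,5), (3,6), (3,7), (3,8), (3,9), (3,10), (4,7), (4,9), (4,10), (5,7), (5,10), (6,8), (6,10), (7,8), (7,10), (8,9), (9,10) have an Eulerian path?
Yes — and in fact it has an Eulerian circuit (the graph is connected and all 10 vertices have even degree)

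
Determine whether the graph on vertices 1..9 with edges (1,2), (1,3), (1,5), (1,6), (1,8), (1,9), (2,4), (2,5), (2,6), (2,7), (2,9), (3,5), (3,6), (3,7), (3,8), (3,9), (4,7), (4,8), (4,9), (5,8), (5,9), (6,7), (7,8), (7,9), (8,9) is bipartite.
No (odd cycle of length 3: 5 -> 1 -> 8 -> 5)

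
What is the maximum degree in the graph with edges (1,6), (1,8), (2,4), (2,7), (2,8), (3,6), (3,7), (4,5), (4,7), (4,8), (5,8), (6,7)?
4 (attained at vertices 4, 7, 8)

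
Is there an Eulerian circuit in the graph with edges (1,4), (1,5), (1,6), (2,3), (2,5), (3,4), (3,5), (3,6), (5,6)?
No (2 vertices have odd degree: {1, 6}; Eulerian circuit requires 0)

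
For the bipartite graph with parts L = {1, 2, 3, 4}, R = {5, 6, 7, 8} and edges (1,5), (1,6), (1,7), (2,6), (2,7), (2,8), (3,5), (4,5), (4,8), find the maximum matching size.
4 (matching: (1,7), (2,6), (3,5), (4,8); upper bound min(|L|,|R|) = min(4,4) = 4)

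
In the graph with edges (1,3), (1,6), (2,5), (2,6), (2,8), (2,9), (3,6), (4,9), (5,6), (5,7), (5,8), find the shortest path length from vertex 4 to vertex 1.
4 (path: 4 -> 9 -> 2 -> 6 -> 1, 4 edges)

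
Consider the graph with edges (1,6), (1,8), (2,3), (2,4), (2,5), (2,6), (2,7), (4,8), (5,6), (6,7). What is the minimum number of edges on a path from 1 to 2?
2 (path: 1 -> 6 -> 2, 2 edges)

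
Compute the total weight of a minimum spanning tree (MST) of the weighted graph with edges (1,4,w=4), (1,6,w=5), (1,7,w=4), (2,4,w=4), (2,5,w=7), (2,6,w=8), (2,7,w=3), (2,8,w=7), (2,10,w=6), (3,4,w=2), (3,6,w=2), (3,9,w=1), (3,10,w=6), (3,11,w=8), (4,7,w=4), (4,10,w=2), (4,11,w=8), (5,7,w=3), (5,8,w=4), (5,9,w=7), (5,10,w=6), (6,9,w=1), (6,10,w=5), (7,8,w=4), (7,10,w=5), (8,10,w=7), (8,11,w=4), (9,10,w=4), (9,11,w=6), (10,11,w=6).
28 (MST edges: (1,4,w=4), (1,7,w=4), (2,7,w=3), (3,4,w=2), (3,9,w=1), (4,10,w=2), (5,7,w=3), (5,8,w=4), (6,9,w=1), (8,11,w=4); sum of weights 4 + 4 + 3 + 2 + 1 + 2 + 3 + 4 + 1 + 4 = 28)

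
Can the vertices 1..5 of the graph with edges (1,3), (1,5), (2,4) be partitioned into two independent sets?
Yes. Partition: {1, 2}, {3, 4, 5}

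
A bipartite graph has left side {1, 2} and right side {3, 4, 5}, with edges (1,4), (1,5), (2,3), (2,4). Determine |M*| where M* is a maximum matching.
2 (matching: (1,5), (2,4); upper bound min(|L|,|R|) = min(2,3) = 2)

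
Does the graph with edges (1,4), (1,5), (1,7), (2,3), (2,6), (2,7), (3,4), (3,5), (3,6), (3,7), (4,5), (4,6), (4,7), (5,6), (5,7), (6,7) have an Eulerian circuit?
No (6 vertices have odd degree: {1, 2, 3, 4, 5, 6}; Eulerian circuit requires 0)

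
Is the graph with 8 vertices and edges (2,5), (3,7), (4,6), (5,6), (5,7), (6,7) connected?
No, it has 3 components: {1}, {2, 3, 4, 5, 6, 7}, {8}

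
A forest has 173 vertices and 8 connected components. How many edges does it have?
165 (Each of the 8 component trees on V_i vertices has V_i - 1 edges; summing gives V - C = 173 - 8 = 165)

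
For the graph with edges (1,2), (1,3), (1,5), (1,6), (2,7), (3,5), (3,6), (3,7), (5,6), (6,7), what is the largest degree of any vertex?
4 (attained at vertices 1, 3, 6)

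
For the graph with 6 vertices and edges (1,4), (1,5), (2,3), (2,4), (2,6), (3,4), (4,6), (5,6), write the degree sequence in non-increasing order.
[4, 3, 3, 2, 2, 2] (degrees: deg(1)=2, deg(2)=3, deg(3)=2, deg(4)=4, deg(5)=2, deg(6)=3)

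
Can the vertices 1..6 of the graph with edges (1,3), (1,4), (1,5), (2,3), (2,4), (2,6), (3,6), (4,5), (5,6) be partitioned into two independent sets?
No (odd cycle of length 3: 4 -> 1 -> 5 -> 4)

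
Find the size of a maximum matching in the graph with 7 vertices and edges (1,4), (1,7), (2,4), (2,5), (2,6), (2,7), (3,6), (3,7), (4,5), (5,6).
3 (matching: (1,4), (2,7), (5,6); upper bound floor(n/2) = floor(7/2) = 3)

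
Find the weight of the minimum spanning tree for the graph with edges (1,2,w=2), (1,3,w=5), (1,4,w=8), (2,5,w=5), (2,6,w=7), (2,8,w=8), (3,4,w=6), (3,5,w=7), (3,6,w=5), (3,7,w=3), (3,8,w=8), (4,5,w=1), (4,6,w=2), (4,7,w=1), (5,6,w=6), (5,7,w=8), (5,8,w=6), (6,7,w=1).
19 (MST edges: (1,2,w=2), (1,3,w=5), (3,7,w=3), (4,5,w=1), (4,7,w=1), (5,8,w=6), (6,7,w=1); sum of weights 2 + 5 + 3 + 1 + 1 + 6 + 1 = 19)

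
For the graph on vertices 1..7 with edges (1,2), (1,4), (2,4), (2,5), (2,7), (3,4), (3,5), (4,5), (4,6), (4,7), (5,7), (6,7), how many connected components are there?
1 (components: {1, 2, 3, 4, 5, 6, 7})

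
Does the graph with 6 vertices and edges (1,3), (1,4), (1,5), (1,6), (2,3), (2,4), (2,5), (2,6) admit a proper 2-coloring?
Yes. Partition: {1, 2}, {3, 4, 5, 6}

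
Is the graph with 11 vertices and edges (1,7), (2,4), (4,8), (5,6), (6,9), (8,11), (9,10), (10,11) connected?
No, it has 3 components: {1, 7}, {2, 4, 5, 6, 8, 9, 10, 11}, {3}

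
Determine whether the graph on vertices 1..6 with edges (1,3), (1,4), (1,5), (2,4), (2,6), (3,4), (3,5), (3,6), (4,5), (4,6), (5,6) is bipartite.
No (odd cycle of length 3: 5 -> 1 -> 4 -> 5)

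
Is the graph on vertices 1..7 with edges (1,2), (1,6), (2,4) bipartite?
Yes. Partition: {1, 3, 4, 5, 7}, {2, 6}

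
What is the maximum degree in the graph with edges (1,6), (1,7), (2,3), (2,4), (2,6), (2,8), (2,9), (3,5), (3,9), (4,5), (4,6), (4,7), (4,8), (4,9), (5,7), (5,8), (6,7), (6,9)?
6 (attained at vertex 4)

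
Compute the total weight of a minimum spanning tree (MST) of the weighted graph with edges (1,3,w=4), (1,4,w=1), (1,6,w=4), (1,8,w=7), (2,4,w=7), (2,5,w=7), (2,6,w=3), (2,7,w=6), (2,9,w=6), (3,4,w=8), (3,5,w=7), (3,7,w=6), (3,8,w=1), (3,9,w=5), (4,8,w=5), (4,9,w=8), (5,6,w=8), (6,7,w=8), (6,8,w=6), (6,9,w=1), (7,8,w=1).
22 (MST edges: (1,3,w=4), (1,4,w=1), (1,6,w=4), (2,5,w=7), (2,6,w=3), (3,8,w=1), (6,9,w=1), (7,8,w=1); sum of weights 4 + 1 + 4 + 7 + 3 + 1 + 1 + 1 = 22)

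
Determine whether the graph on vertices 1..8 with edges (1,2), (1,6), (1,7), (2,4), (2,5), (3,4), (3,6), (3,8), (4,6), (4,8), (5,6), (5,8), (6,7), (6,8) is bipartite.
No (odd cycle of length 3: 7 -> 1 -> 6 -> 7)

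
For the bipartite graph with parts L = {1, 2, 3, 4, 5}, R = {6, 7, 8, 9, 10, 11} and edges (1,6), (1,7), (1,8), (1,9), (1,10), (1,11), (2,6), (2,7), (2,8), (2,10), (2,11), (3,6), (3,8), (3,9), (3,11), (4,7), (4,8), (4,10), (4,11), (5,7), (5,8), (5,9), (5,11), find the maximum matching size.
5 (matching: (1,11), (2,10), (3,9), (4,8), (5,7); upper bound min(|L|,|R|) = min(5,6) = 5)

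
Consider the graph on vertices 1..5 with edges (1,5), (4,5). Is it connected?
No, it has 3 components: {1, 4, 5}, {2}, {3}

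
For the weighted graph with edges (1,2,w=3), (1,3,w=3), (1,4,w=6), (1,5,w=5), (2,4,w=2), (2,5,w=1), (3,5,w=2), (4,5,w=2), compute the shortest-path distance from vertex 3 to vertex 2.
3 (path: 3 -> 5 -> 2; weights 2 + 1 = 3)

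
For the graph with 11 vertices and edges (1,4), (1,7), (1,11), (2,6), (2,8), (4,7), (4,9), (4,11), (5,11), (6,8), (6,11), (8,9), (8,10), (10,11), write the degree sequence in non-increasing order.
[5, 4, 4, 3, 3, 2, 2, 2, 2, 1, 0] (degrees: deg(1)=3, deg(2)=2, deg(3)=0, deg(4)=4, deg(5)=1, deg(6)=3, deg(7)=2, deg(8)=4, deg(9)=2, deg(10)=2, deg(11)=5)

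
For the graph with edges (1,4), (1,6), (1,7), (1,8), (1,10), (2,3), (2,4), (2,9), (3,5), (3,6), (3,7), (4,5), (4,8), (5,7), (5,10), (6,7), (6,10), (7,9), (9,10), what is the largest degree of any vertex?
5 (attained at vertices 1, 7)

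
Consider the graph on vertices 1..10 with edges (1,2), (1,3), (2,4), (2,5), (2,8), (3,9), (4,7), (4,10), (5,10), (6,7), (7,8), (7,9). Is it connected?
Yes (BFS from 1 visits [1, 2, 3, 4, 5, 8, 9, 7, 10, 6] — all 10 vertices reached)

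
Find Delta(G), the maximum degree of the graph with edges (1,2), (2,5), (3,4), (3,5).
2 (attained at vertices 2, 3, 5)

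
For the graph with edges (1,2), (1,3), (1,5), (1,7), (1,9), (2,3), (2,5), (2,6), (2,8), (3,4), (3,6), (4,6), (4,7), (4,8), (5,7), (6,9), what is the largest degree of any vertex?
5 (attained at vertices 1, 2)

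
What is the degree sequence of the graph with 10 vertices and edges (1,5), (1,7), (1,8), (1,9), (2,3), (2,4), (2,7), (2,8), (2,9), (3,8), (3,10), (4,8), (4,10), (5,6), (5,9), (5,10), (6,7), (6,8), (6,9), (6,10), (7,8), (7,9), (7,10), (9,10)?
[6, 6, 6, 6, 5, 5, 4, 4, 3, 3] (degrees: deg(1)=4, deg(2)=5, deg(3)=3, deg(4)=3, deg(5)=4, deg(6)=5, deg(7)=6, deg(8)=6, deg(9)=6, deg(10)=6)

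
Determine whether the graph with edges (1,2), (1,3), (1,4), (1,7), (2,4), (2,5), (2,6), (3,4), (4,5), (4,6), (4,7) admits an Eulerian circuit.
Yes (the graph is connected and all 7 vertices have even degree)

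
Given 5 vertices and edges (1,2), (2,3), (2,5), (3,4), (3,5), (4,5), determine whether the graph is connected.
Yes (BFS from 1 visits [1, 2, 3, 5, 4] — all 5 vertices reached)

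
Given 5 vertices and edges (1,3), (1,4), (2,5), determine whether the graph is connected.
No, it has 2 components: {1, 3, 4}, {2, 5}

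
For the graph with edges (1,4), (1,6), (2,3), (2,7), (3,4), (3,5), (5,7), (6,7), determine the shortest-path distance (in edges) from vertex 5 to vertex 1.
3 (path: 5 -> 3 -> 4 -> 1, 3 edges)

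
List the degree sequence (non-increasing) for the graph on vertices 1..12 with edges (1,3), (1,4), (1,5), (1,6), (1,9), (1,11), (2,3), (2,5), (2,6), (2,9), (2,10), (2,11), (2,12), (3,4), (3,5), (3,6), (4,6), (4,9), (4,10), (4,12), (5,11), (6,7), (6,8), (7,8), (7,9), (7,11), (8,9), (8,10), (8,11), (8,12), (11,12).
[7, 6, 6, 6, 6, 6, 5, 5, 4, 4, 4, 3] (degrees: deg(1)=6, deg(2)=7, deg(3)=5, deg(4)=6, deg(5)=4, deg(6)=6, deg(7)=4, deg(8)=6, deg(9)=5, deg(10)=3, deg(11)=6, deg(12)=4)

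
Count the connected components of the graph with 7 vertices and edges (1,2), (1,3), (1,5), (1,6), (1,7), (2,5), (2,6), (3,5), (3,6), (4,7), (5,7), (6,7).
1 (components: {1, 2, 3, 4, 5, 6, 7})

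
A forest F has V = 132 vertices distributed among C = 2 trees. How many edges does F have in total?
130 (Each of the 2 component trees on V_i vertices has V_i - 1 edges; summing gives V - C = 132 - 2 = 130)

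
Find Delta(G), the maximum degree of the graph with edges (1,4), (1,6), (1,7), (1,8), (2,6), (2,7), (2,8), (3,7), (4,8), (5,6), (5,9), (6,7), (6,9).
5 (attained at vertex 6)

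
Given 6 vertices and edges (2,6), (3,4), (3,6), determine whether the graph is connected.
No, it has 3 components: {1}, {2, 3, 4, 6}, {5}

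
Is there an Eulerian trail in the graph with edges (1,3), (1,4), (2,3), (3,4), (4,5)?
No (4 vertices have odd degree: {2, 3, 4, 5}; Eulerian path requires 0 or 2)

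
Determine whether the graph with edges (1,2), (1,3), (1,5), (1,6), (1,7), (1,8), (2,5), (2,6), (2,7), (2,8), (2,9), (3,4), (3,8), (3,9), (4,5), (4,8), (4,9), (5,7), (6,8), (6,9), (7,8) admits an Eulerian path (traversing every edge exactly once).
Yes — and in fact it has an Eulerian circuit (the graph is connected and all 9 vertices have even degree)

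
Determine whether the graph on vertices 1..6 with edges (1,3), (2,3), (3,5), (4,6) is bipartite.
Yes. Partition: {1, 2, 4, 5}, {3, 6}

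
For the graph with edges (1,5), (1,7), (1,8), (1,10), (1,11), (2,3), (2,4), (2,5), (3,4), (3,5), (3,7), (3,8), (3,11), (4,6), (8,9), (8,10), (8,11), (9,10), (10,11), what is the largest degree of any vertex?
6 (attained at vertex 3)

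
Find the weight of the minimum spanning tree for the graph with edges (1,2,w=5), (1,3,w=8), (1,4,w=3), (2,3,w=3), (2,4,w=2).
8 (MST edges: (1,4,w=3), (2,3,w=3), (2,4,w=2); sum of weights 3 + 3 + 2 = 8)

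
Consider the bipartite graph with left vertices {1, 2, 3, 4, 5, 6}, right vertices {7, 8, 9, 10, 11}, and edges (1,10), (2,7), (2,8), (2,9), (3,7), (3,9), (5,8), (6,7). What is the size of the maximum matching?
4 (matching: (1,10), (2,9), (3,7), (5,8); upper bound min(|L|,|R|) = min(6,5) = 5)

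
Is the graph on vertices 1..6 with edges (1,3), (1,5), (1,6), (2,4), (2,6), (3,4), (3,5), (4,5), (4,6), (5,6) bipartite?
No (odd cycle of length 3: 5 -> 1 -> 3 -> 5)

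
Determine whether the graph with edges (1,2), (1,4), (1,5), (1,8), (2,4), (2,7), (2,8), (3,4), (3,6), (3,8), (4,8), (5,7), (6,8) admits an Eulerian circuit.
No (2 vertices have odd degree: {3, 8}; Eulerian circuit requires 0)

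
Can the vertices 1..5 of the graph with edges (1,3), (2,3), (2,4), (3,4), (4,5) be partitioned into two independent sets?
No (odd cycle of length 3: 4 -> 3 -> 2 -> 4)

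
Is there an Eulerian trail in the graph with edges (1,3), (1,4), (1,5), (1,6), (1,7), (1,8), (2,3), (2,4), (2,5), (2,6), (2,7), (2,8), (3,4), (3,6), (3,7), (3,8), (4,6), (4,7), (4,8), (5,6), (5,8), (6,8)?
Yes — and in fact it has an Eulerian circuit (the graph is connected and all 8 vertices have even degree)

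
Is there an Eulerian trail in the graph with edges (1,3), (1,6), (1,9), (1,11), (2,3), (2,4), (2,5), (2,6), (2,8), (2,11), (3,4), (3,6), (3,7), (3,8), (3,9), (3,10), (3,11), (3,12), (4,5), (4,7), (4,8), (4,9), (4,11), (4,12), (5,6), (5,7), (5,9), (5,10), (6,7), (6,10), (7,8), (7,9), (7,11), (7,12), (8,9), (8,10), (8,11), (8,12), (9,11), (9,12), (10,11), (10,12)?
Yes — and in fact it has an Eulerian circuit (the graph is connected and all 12 vertices have even degree)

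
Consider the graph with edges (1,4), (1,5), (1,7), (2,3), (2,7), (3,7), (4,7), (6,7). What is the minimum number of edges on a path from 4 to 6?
2 (path: 4 -> 7 -> 6, 2 edges)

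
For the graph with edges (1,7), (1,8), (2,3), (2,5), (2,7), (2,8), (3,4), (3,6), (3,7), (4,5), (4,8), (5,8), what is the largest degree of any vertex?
4 (attained at vertices 2, 3, 8)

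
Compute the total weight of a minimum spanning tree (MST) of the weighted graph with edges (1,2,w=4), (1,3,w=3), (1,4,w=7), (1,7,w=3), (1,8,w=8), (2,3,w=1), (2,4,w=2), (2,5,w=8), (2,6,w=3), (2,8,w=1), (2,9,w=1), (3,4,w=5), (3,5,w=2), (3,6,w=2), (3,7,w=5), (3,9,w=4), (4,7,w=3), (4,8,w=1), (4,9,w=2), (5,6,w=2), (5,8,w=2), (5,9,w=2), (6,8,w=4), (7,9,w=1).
12 (MST edges: (1,3,w=3), (2,3,w=1), (2,8,w=1), (2,9,w=1), (3,5,w=2), (3,6,w=2), (4,8,w=1), (7,9,w=1); sum of weights 3 + 1 + 1 + 1 + 2 + 2 + 1 + 1 = 12)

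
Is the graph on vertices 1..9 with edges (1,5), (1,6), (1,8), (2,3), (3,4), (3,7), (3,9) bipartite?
Yes. Partition: {1, 2, 4, 7, 9}, {3, 5, 6, 8}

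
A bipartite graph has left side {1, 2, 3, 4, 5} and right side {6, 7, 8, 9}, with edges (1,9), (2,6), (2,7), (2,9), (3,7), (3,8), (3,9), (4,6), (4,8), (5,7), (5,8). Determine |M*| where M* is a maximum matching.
4 (matching: (1,9), (2,7), (3,8), (4,6); upper bound min(|L|,|R|) = min(5,4) = 4)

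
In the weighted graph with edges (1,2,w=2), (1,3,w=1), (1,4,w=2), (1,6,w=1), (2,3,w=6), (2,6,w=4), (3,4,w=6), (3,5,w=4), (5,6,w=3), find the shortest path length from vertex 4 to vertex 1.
2 (path: 4 -> 1; weights 2 = 2)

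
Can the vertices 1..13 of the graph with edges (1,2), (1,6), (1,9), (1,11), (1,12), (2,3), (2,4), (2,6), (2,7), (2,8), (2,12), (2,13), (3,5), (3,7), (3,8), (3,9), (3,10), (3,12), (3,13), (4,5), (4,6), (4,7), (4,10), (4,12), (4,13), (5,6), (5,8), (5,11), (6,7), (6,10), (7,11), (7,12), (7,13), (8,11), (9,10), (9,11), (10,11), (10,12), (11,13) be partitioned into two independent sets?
No (odd cycle of length 3: 11 -> 1 -> 9 -> 11)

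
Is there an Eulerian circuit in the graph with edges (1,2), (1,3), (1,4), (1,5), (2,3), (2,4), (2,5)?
Yes (the graph is connected and all 5 vertices have even degree)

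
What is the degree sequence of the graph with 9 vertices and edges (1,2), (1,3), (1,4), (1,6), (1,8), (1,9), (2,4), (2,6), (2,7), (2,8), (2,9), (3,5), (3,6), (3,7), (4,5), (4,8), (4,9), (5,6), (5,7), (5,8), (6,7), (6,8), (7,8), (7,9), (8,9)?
[7, 6, 6, 6, 6, 5, 5, 5, 4] (degrees: deg(1)=6, deg(2)=6, deg(3)=4, deg(4)=5, deg(5)=5, deg(6)=6, deg(7)=6, deg(8)=7, deg(9)=5)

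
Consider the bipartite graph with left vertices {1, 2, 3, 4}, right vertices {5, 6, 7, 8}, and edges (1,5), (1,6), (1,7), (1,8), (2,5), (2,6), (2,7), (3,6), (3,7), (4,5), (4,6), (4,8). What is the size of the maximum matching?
4 (matching: (1,8), (2,7), (3,6), (4,5); upper bound min(|L|,|R|) = min(4,4) = 4)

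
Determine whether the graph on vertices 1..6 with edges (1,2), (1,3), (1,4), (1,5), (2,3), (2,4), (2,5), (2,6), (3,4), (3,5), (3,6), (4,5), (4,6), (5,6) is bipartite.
No (odd cycle of length 3: 4 -> 1 -> 3 -> 4)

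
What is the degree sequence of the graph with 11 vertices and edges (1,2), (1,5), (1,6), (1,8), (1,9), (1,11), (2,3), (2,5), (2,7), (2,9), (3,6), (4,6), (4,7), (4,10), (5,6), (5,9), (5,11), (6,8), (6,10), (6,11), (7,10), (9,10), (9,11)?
[7, 6, 5, 5, 5, 4, 4, 3, 3, 2, 2] (degrees: deg(1)=6, deg(2)=5, deg(3)=2, deg(4)=3, deg(5)=5, deg(6)=7, deg(7)=3, deg(8)=2, deg(9)=5, deg(10)=4, deg(11)=4)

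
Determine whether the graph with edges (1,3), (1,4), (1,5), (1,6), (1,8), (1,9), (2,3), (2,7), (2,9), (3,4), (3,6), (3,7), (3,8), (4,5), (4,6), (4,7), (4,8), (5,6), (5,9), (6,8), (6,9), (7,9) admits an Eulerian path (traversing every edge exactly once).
Yes (the graph is connected and exactly 2 vertices have odd degree: {2, 9}; any Eulerian path must start and end at those)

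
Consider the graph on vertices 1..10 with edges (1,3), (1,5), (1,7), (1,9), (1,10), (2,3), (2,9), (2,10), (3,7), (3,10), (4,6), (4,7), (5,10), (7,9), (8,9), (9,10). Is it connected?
Yes (BFS from 1 visits [1, 3, 5, 7, 9, 10, 2, 4, 8, 6] — all 10 vertices reached)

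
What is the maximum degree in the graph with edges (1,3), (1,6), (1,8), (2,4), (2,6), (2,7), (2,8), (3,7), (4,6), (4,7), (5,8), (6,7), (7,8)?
5 (attained at vertex 7)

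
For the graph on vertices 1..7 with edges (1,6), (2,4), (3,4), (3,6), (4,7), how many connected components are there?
2 (components: {1, 2, 3, 4, 6, 7}, {5})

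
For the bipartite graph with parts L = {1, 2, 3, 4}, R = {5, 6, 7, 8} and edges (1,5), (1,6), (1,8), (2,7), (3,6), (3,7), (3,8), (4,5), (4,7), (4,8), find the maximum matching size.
4 (matching: (1,8), (2,7), (3,6), (4,5); upper bound min(|L|,|R|) = min(4,4) = 4)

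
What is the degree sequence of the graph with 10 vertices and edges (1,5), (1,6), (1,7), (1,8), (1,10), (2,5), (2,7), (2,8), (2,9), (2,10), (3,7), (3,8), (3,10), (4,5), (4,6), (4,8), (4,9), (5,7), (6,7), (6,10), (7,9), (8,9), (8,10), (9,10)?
[6, 6, 6, 5, 5, 5, 4, 4, 4, 3] (degrees: deg(1)=5, deg(2)=5, deg(3)=3, deg(4)=4, deg(5)=4, deg(6)=4, deg(7)=6, deg(8)=6, deg(9)=5, deg(10)=6)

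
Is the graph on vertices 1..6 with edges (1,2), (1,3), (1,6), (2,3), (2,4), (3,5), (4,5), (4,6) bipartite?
No (odd cycle of length 3: 3 -> 1 -> 2 -> 3)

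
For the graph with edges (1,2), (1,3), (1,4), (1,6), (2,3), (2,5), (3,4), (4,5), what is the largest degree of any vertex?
4 (attained at vertex 1)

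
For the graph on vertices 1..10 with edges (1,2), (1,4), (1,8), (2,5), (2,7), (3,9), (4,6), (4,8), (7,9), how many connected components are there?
2 (components: {1, 2, 3, 4, 5, 6, 7, 8, 9}, {10})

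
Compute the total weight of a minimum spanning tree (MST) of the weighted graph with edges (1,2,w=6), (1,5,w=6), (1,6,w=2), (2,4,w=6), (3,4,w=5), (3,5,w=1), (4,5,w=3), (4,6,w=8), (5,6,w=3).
15 (MST edges: (1,2,w=6), (1,6,w=2), (3,5,w=1), (4,5,w=3), (5,6,w=3); sum of weights 6 + 2 + 1 + 3 + 3 = 15)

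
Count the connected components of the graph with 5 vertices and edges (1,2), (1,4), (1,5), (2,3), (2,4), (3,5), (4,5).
1 (components: {1, 2, 3, 4, 5})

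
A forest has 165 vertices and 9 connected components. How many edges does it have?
156 (Each of the 9 component trees on V_i vertices has V_i - 1 edges; summing gives V - C = 165 - 9 = 156)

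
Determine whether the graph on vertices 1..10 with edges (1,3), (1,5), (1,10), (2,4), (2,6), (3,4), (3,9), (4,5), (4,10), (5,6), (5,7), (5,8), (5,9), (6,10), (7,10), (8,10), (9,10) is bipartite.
Yes. Partition: {1, 4, 6, 7, 8, 9}, {2, 3, 5, 10}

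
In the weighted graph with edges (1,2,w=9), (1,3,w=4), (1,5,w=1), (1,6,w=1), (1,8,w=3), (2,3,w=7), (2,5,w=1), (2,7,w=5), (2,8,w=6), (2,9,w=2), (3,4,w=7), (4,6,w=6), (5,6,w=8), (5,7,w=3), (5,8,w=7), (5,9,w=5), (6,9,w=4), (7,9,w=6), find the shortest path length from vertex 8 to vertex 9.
7 (path: 8 -> 1 -> 5 -> 2 -> 9; weights 3 + 1 + 1 + 2 = 7)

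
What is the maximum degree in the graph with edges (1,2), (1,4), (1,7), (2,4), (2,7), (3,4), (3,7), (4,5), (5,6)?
4 (attained at vertex 4)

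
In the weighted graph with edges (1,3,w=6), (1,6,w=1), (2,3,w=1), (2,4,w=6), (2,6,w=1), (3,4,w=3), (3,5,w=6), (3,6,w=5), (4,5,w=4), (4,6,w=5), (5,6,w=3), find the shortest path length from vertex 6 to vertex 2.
1 (path: 6 -> 2; weights 1 = 1)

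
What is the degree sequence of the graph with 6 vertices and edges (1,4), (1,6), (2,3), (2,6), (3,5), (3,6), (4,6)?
[4, 3, 2, 2, 2, 1] (degrees: deg(1)=2, deg(2)=2, deg(3)=3, deg(4)=2, deg(5)=1, deg(6)=4)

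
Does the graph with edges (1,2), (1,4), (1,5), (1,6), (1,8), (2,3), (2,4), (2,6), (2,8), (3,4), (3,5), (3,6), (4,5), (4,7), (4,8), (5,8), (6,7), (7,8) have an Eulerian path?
No (4 vertices have odd degree: {1, 2, 7, 8}; Eulerian path requires 0 or 2)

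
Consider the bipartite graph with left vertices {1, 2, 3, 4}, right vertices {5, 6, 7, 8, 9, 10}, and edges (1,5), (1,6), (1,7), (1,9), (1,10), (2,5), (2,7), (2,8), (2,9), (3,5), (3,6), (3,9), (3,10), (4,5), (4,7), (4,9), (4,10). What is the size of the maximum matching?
4 (matching: (1,10), (2,8), (3,9), (4,7); upper bound min(|L|,|R|) = min(4,6) = 4)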